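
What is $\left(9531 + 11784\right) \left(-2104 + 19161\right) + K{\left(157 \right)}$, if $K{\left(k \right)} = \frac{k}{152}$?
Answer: $\frac{55262633317}{152} \approx 3.6357 \cdot 10^{8}$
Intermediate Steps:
$K{\left(k \right)} = \frac{k}{152}$ ($K{\left(k \right)} = k \frac{1}{152} = \frac{k}{152}$)
$\left(9531 + 11784\right) \left(-2104 + 19161\right) + K{\left(157 \right)} = \left(9531 + 11784\right) \left(-2104 + 19161\right) + \frac{1}{152} \cdot 157 = 21315 \cdot 17057 + \frac{157}{152} = 363569955 + \frac{157}{152} = \frac{55262633317}{152}$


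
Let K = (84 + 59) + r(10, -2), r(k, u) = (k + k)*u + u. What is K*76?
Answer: 7676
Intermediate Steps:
r(k, u) = u + 2*k*u (r(k, u) = (2*k)*u + u = 2*k*u + u = u + 2*k*u)
K = 101 (K = (84 + 59) - 2*(1 + 2*10) = 143 - 2*(1 + 20) = 143 - 2*21 = 143 - 42 = 101)
K*76 = 101*76 = 7676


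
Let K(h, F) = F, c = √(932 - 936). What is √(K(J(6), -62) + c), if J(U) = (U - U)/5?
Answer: √(-62 + 2*I) ≈ 0.12698 + 7.875*I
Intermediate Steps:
J(U) = 0 (J(U) = 0*(⅕) = 0)
c = 2*I (c = √(-4) = 2*I ≈ 2.0*I)
√(K(J(6), -62) + c) = √(-62 + 2*I)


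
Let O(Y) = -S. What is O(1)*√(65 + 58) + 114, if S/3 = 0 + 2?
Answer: 114 - 6*√123 ≈ 47.457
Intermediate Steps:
S = 6 (S = 3*(0 + 2) = 3*2 = 6)
O(Y) = -6 (O(Y) = -1*6 = -6)
O(1)*√(65 + 58) + 114 = -6*√(65 + 58) + 114 = -6*√123 + 114 = 114 - 6*√123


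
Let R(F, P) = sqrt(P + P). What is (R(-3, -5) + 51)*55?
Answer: 2805 + 55*I*sqrt(10) ≈ 2805.0 + 173.93*I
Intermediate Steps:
R(F, P) = sqrt(2)*sqrt(P) (R(F, P) = sqrt(2*P) = sqrt(2)*sqrt(P))
(R(-3, -5) + 51)*55 = (sqrt(2)*sqrt(-5) + 51)*55 = (sqrt(2)*(I*sqrt(5)) + 51)*55 = (I*sqrt(10) + 51)*55 = (51 + I*sqrt(10))*55 = 2805 + 55*I*sqrt(10)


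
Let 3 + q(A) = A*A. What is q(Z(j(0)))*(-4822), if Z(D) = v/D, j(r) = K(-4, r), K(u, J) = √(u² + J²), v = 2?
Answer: 26521/2 ≈ 13261.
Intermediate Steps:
K(u, J) = √(J² + u²)
j(r) = √(16 + r²) (j(r) = √(r² + (-4)²) = √(r² + 16) = √(16 + r²))
Z(D) = 2/D
q(A) = -3 + A² (q(A) = -3 + A*A = -3 + A²)
q(Z(j(0)))*(-4822) = (-3 + (2/(√(16 + 0²)))²)*(-4822) = (-3 + (2/(√(16 + 0)))²)*(-4822) = (-3 + (2/(√16))²)*(-4822) = (-3 + (2/4)²)*(-4822) = (-3 + (2*(¼))²)*(-4822) = (-3 + (½)²)*(-4822) = (-3 + ¼)*(-4822) = -11/4*(-4822) = 26521/2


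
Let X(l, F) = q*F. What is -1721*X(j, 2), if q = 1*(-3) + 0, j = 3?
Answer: 10326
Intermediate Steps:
q = -3 (q = -3 + 0 = -3)
X(l, F) = -3*F
-1721*X(j, 2) = -(-5163)*2 = -1721*(-6) = 10326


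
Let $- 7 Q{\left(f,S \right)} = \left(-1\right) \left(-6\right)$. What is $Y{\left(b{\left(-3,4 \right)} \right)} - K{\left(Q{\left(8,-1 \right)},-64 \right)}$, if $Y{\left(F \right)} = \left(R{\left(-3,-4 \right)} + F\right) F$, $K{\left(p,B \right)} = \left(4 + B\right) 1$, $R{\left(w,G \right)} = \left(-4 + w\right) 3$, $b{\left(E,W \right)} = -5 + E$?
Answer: $292$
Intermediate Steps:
$Q{\left(f,S \right)} = - \frac{6}{7}$ ($Q{\left(f,S \right)} = - \frac{\left(-1\right) \left(-6\right)}{7} = \left(- \frac{1}{7}\right) 6 = - \frac{6}{7}$)
$R{\left(w,G \right)} = -12 + 3 w$
$K{\left(p,B \right)} = 4 + B$
$Y{\left(F \right)} = F \left(-21 + F\right)$ ($Y{\left(F \right)} = \left(\left(-12 + 3 \left(-3\right)\right) + F\right) F = \left(\left(-12 - 9\right) + F\right) F = \left(-21 + F\right) F = F \left(-21 + F\right)$)
$Y{\left(b{\left(-3,4 \right)} \right)} - K{\left(Q{\left(8,-1 \right)},-64 \right)} = \left(-5 - 3\right) \left(-21 - 8\right) - \left(4 - 64\right) = - 8 \left(-21 - 8\right) - -60 = \left(-8\right) \left(-29\right) + 60 = 232 + 60 = 292$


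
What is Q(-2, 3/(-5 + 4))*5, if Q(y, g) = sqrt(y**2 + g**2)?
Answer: 5*sqrt(13) ≈ 18.028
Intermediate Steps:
Q(y, g) = sqrt(g**2 + y**2)
Q(-2, 3/(-5 + 4))*5 = sqrt((3/(-5 + 4))**2 + (-2)**2)*5 = sqrt((3/(-1))**2 + 4)*5 = sqrt((3*(-1))**2 + 4)*5 = sqrt((-3)**2 + 4)*5 = sqrt(9 + 4)*5 = sqrt(13)*5 = 5*sqrt(13)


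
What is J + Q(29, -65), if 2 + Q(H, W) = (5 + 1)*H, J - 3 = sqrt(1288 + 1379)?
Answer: 175 + sqrt(2667) ≈ 226.64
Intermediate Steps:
J = 3 + sqrt(2667) (J = 3 + sqrt(1288 + 1379) = 3 + sqrt(2667) ≈ 54.643)
Q(H, W) = -2 + 6*H (Q(H, W) = -2 + (5 + 1)*H = -2 + 6*H)
J + Q(29, -65) = (3 + sqrt(2667)) + (-2 + 6*29) = (3 + sqrt(2667)) + (-2 + 174) = (3 + sqrt(2667)) + 172 = 175 + sqrt(2667)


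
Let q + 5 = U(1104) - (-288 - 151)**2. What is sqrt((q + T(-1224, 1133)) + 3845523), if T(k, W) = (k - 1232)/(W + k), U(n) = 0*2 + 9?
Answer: sqrt(30249109982)/91 ≈ 1911.2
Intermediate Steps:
U(n) = 9 (U(n) = 0 + 9 = 9)
q = -192717 (q = -5 + (9 - (-288 - 151)**2) = -5 + (9 - 1*(-439)**2) = -5 + (9 - 1*192721) = -5 + (9 - 192721) = -5 - 192712 = -192717)
T(k, W) = (-1232 + k)/(W + k)
sqrt((q + T(-1224, 1133)) + 3845523) = sqrt((-192717 + (-1232 - 1224)/(1133 - 1224)) + 3845523) = sqrt((-192717 - 2456/(-91)) + 3845523) = sqrt((-192717 - 1/91*(-2456)) + 3845523) = sqrt((-192717 + 2456/91) + 3845523) = sqrt(-17534791/91 + 3845523) = sqrt(332407802/91) = sqrt(30249109982)/91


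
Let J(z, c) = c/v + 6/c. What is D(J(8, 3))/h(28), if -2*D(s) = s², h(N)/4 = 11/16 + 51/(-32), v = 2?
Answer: 49/29 ≈ 1.6897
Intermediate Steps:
h(N) = -29/8 (h(N) = 4*(11/16 + 51/(-32)) = 4*(11*(1/16) + 51*(-1/32)) = 4*(11/16 - 51/32) = 4*(-29/32) = -29/8)
J(z, c) = c/2 + 6/c
D(s) = -s²/2
D(J(8, 3))/h(28) = (-((½)*3 + 6/3)²/2)/(-29/8) = -(3/2 + 6*(⅓))²/2*(-8/29) = -(3/2 + 2)²/2*(-8/29) = -(7/2)²/2*(-8/29) = -½*49/4*(-8/29) = -49/8*(-8/29) = 49/29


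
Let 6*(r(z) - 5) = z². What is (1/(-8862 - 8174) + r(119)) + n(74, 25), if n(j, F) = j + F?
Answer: 125938627/51108 ≈ 2464.2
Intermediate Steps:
n(j, F) = F + j
r(z) = 5 + z²/6
(1/(-8862 - 8174) + r(119)) + n(74, 25) = (1/(-8862 - 8174) + (5 + (⅙)*119²)) + (25 + 74) = (1/(-17036) + (5 + (⅙)*14161)) + 99 = (-1/17036 + (5 + 14161/6)) + 99 = (-1/17036 + 14191/6) + 99 = 120878935/51108 + 99 = 125938627/51108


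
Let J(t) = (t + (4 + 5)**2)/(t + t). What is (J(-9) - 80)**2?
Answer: 7056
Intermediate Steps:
J(t) = (81 + t)/(2*t) (J(t) = (t + 9**2)/((2*t)) = (t + 81)*(1/(2*t)) = (81 + t)*(1/(2*t)) = (81 + t)/(2*t))
(J(-9) - 80)**2 = ((1/2)*(81 - 9)/(-9) - 80)**2 = ((1/2)*(-1/9)*72 - 80)**2 = (-4 - 80)**2 = (-84)**2 = 7056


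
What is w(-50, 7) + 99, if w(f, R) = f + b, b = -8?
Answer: 41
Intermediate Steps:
w(f, R) = -8 + f (w(f, R) = f - 8 = -8 + f)
w(-50, 7) + 99 = (-8 - 50) + 99 = -58 + 99 = 41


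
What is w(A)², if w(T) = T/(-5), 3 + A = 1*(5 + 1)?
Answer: 9/25 ≈ 0.36000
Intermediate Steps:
A = 3 (A = -3 + 1*(5 + 1) = -3 + 1*6 = -3 + 6 = 3)
w(T) = -T/5 (w(T) = T*(-⅕) = -T/5)
w(A)² = (-⅕*3)² = (-⅗)² = 9/25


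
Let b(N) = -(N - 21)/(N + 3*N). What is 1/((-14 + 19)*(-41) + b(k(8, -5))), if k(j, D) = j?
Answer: -32/6547 ≈ -0.0048877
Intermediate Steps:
b(N) = -(-21 + N)/(4*N)
1/((-14 + 19)*(-41) + b(k(8, -5))) = 1/((-14 + 19)*(-41) + (1/4)*(21 - 1*8)/8) = 1/(5*(-41) + (1/4)*(1/8)*(21 - 8)) = 1/(-205 + (1/4)*(1/8)*13) = 1/(-205 + 13/32) = 1/(-6547/32) = -32/6547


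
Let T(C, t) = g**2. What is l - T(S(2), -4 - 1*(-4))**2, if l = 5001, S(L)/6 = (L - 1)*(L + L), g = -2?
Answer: 4985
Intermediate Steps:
S(L) = 12*L*(-1 + L) (S(L) = 6*((L - 1)*(L + L)) = 6*((-1 + L)*(2*L)) = 6*(2*L*(-1 + L)) = 12*L*(-1 + L))
T(C, t) = 4 (T(C, t) = (-2)**2 = 4)
l - T(S(2), -4 - 1*(-4))**2 = 5001 - 1*4**2 = 5001 - 1*16 = 5001 - 16 = 4985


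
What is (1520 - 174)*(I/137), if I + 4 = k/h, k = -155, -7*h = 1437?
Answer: -6276398/196869 ≈ -31.881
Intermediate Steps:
h = -1437/7 (h = -⅐*1437 = -1437/7 ≈ -205.29)
I = -4663/1437 (I = -4 - 155/(-1437/7) = -4 - 155*(-7/1437) = -4 + 1085/1437 = -4663/1437 ≈ -3.2450)
(1520 - 174)*(I/137) = (1520 - 174)*(-4663/1437/137) = 1346*(-4663/1437*1/137) = 1346*(-4663/196869) = -6276398/196869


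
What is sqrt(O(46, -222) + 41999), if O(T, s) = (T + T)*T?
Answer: sqrt(46231) ≈ 215.01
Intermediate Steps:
O(T, s) = 2*T**2 (O(T, s) = (2*T)*T = 2*T**2)
sqrt(O(46, -222) + 41999) = sqrt(2*46**2 + 41999) = sqrt(2*2116 + 41999) = sqrt(4232 + 41999) = sqrt(46231)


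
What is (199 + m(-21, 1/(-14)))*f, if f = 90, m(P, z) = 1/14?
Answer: 125415/7 ≈ 17916.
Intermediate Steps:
m(P, z) = 1/14
(199 + m(-21, 1/(-14)))*f = (199 + 1/14)*90 = (2787/14)*90 = 125415/7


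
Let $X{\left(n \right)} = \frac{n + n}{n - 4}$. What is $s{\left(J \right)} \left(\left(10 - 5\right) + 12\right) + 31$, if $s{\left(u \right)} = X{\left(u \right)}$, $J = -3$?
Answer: $\frac{319}{7} \approx 45.571$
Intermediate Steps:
$X{\left(n \right)} = \frac{2 n}{-4 + n}$
$s{\left(u \right)} = \frac{2 u}{-4 + u}$
$s{\left(J \right)} \left(\left(10 - 5\right) + 12\right) + 31 = 2 \left(-3\right) \frac{1}{-4 - 3} \left(\left(10 - 5\right) + 12\right) + 31 = 2 \left(-3\right) \frac{1}{-7} \left(5 + 12\right) + 31 = 2 \left(-3\right) \left(- \frac{1}{7}\right) 17 + 31 = \frac{6}{7} \cdot 17 + 31 = \frac{102}{7} + 31 = \frac{319}{7}$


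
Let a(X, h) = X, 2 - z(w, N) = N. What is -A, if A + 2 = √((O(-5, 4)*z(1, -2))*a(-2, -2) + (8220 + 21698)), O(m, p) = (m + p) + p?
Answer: 2 - √29894 ≈ -170.90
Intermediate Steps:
O(m, p) = m + 2*p
z(w, N) = 2 - N
A = -2 + √29894 (A = -2 + √(((-5 + 2*4)*(2 - 1*(-2)))*(-2) + (8220 + 21698)) = -2 + √(((-5 + 8)*(2 + 2))*(-2) + 29918) = -2 + √((3*4)*(-2) + 29918) = -2 + √(12*(-2) + 29918) = -2 + √(-24 + 29918) = -2 + √29894 ≈ 170.90)
-A = -(-2 + √29894) = 2 - √29894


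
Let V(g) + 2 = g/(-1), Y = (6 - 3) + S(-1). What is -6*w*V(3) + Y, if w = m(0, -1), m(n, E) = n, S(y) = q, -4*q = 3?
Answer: 9/4 ≈ 2.2500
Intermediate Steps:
q = -¾ (q = -¼*3 = -¾ ≈ -0.75000)
S(y) = -¾
w = 0
Y = 9/4 (Y = (6 - 3) - ¾ = 3 - ¾ = 9/4 ≈ 2.2500)
V(g) = -2 - g (V(g) = -2 + g/(-1) = -2 + g*(-1) = -2 - g)
-6*w*V(3) + Y = -0*(-2 - 1*3) + 9/4 = -0*(-2 - 3) + 9/4 = -0*(-5) + 9/4 = -6*0 + 9/4 = 0 + 9/4 = 9/4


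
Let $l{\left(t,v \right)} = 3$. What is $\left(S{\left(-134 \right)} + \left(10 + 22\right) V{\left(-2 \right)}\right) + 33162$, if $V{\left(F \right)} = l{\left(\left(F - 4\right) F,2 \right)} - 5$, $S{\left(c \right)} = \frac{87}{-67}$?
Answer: $\frac{2217479}{67} \approx 33097.0$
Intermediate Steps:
$S{\left(c \right)} = - \frac{87}{67}$ ($S{\left(c \right)} = 87 \left(- \frac{1}{67}\right) = - \frac{87}{67}$)
$V{\left(F \right)} = -2$ ($V{\left(F \right)} = 3 - 5 = -2$)
$\left(S{\left(-134 \right)} + \left(10 + 22\right) V{\left(-2 \right)}\right) + 33162 = \left(- \frac{87}{67} + \left(10 + 22\right) \left(-2\right)\right) + 33162 = \left(- \frac{87}{67} + 32 \left(-2\right)\right) + 33162 = \left(- \frac{87}{67} - 64\right) + 33162 = - \frac{4375}{67} + 33162 = \frac{2217479}{67}$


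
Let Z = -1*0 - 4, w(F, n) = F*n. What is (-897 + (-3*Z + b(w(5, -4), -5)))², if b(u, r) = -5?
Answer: 792100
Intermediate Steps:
Z = -4 (Z = 0 - 4 = -4)
(-897 + (-3*Z + b(w(5, -4), -5)))² = (-897 + (-3*(-4) - 5))² = (-897 + (12 - 5))² = (-897 + 7)² = (-890)² = 792100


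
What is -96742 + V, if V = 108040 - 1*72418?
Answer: -61120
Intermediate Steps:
V = 35622 (V = 108040 - 72418 = 35622)
-96742 + V = -96742 + 35622 = -61120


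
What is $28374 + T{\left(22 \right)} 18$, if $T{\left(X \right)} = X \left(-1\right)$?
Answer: $27978$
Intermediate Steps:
$T{\left(X \right)} = - X$
$28374 + T{\left(22 \right)} 18 = 28374 + \left(-1\right) 22 \cdot 18 = 28374 - 396 = 27978$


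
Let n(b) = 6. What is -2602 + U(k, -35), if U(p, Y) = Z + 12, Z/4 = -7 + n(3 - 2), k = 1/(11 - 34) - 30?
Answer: -2594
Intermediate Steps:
k = -691/23 (k = 1/(-23) - 30 = -1/23 - 30 = -691/23 ≈ -30.043)
Z = -4 (Z = 4*(-7 + 6) = 4*(-1) = -4)
U(p, Y) = 8 (U(p, Y) = -4 + 12 = 8)
-2602 + U(k, -35) = -2602 + 8 = -2594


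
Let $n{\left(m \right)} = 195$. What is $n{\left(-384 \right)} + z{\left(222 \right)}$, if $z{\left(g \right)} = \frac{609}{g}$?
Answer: $\frac{14633}{74} \approx 197.74$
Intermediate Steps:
$n{\left(-384 \right)} + z{\left(222 \right)} = 195 + \frac{609}{222} = 195 + 609 \cdot \frac{1}{222} = 195 + \frac{203}{74} = \frac{14633}{74}$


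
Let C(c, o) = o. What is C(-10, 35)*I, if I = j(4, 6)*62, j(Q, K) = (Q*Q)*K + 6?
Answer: 221340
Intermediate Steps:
j(Q, K) = 6 + K*Q**2 (j(Q, K) = Q**2*K + 6 = K*Q**2 + 6 = 6 + K*Q**2)
I = 6324 (I = (6 + 6*4**2)*62 = (6 + 6*16)*62 = (6 + 96)*62 = 102*62 = 6324)
C(-10, 35)*I = 35*6324 = 221340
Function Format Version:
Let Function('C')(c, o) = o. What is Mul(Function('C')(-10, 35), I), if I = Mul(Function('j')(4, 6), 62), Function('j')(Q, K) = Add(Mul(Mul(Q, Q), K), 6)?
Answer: 221340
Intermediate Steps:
Function('j')(Q, K) = Add(6, Mul(K, Pow(Q, 2))) (Function('j')(Q, K) = Add(Mul(Pow(Q, 2), K), 6) = Add(Mul(K, Pow(Q, 2)), 6) = Add(6, Mul(K, Pow(Q, 2))))
I = 6324 (I = Mul(Add(6, Mul(6, Pow(4, 2))), 62) = Mul(Add(6, Mul(6, 16)), 62) = Mul(Add(6, 96), 62) = Mul(102, 62) = 6324)
Mul(Function('C')(-10, 35), I) = Mul(35, 6324) = 221340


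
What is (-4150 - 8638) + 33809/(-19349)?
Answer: -247468821/19349 ≈ -12790.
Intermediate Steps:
(-4150 - 8638) + 33809/(-19349) = -12788 + 33809*(-1/19349) = -12788 - 33809/19349 = -247468821/19349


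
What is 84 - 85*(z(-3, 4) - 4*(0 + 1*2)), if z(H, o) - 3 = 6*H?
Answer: 2039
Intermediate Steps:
z(H, o) = 3 + 6*H
84 - 85*(z(-3, 4) - 4*(0 + 1*2)) = 84 - 85*((3 + 6*(-3)) - 4*(0 + 1*2)) = 84 - 85*((3 - 18) - 4*(0 + 2)) = 84 - 85*(-15 - 4*2) = 84 - 85*(-15 - 8) = 84 - 85*(-23) = 84 + 1955 = 2039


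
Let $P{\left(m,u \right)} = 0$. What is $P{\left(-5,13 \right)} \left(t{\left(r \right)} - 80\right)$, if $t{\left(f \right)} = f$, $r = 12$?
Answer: $0$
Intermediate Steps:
$P{\left(-5,13 \right)} \left(t{\left(r \right)} - 80\right) = 0 \left(12 - 80\right) = 0 \left(-68\right) = 0$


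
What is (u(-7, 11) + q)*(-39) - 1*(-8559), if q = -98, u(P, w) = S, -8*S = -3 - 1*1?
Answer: 24723/2 ≈ 12362.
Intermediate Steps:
S = ½ (S = -(-3 - 1*1)/8 = -(-3 - 1)/8 = -⅛*(-4) = ½ ≈ 0.50000)
u(P, w) = ½
(u(-7, 11) + q)*(-39) - 1*(-8559) = (½ - 98)*(-39) - 1*(-8559) = -195/2*(-39) + 8559 = 7605/2 + 8559 = 24723/2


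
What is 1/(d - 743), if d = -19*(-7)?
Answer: -1/610 ≈ -0.0016393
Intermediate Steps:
d = 133
1/(d - 743) = 1/(133 - 743) = 1/(-610) = -1/610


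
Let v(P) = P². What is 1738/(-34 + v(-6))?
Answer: 869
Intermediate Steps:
1738/(-34 + v(-6)) = 1738/(-34 + (-6)²) = 1738/(-34 + 36) = 1738/2 = 1738*(½) = 869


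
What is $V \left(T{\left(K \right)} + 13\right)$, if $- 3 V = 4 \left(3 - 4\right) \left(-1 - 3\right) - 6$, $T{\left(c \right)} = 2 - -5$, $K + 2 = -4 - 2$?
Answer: $- \frac{200}{3} \approx -66.667$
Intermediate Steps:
$K = -8$ ($K = -2 - 6 = -8$)
$T{\left(c \right)} = 7$ ($T{\left(c \right)} = 2 + 5 = 7$)
$V = - \frac{10}{3}$ ($V = - \frac{4 \left(3 - 4\right) \left(-1 - 3\right) - 6}{3} = - \frac{4 \left(\left(-1\right) \left(-4\right)\right) - 6}{3} = - \frac{4 \cdot 4 - 6}{3} = - \frac{16 - 6}{3} = \left(- \frac{1}{3}\right) 10 = - \frac{10}{3} \approx -3.3333$)
$V \left(T{\left(K \right)} + 13\right) = - \frac{10 \left(7 + 13\right)}{3} = \left(- \frac{10}{3}\right) 20 = - \frac{200}{3}$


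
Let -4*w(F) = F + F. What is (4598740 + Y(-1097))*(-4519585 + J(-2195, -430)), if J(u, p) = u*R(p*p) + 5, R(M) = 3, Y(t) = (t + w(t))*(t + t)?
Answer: -26261483728585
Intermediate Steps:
w(F) = -F/2 (w(F) = -(F + F)/4 = -F/2)
Y(t) = t² (Y(t) = (t - t/2)*(t + t) = (t/2)*(2*t) = t²)
J(u, p) = 5 + 3*u (J(u, p) = u*3 + 5 = 3*u + 5 = 5 + 3*u)
(4598740 + Y(-1097))*(-4519585 + J(-2195, -430)) = (4598740 + (-1097)²)*(-4519585 + (5 + 3*(-2195))) = (4598740 + 1203409)*(-4519585 + (5 - 6585)) = 5802149*(-4519585 - 6580) = 5802149*(-4526165) = -26261483728585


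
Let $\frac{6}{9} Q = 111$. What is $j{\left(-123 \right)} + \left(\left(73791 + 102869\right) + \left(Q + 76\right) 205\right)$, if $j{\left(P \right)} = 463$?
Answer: $\frac{453671}{2} \approx 2.2684 \cdot 10^{5}$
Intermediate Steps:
$Q = \frac{333}{2}$ ($Q = \frac{3}{2} \cdot 111 = \frac{333}{2} \approx 166.5$)
$j{\left(-123 \right)} + \left(\left(73791 + 102869\right) + \left(Q + 76\right) 205\right) = 463 + \left(\left(73791 + 102869\right) + \left(\frac{333}{2} + 76\right) 205\right) = 463 + \left(176660 + \frac{485}{2} \cdot 205\right) = 463 + \left(176660 + \frac{99425}{2}\right) = 463 + \frac{452745}{2} = \frac{453671}{2}$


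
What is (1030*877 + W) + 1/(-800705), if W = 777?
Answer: 723906981334/800705 ≈ 9.0409e+5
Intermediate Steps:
(1030*877 + W) + 1/(-800705) = (1030*877 + 777) + 1/(-800705) = (903310 + 777) - 1/800705 = 904087 - 1/800705 = 723906981334/800705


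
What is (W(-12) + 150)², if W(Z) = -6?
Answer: 20736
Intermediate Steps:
(W(-12) + 150)² = (-6 + 150)² = 144² = 20736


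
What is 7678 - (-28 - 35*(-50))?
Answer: 5956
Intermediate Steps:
7678 - (-28 - 35*(-50)) = 7678 - (-28 + 1750) = 7678 - 1*1722 = 7678 - 1722 = 5956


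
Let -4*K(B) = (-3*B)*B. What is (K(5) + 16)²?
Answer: 19321/16 ≈ 1207.6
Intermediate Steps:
K(B) = 3*B²/4 (K(B) = -(-3*B)*B/4 = -(-3)*B²/4 = 3*B²/4)
(K(5) + 16)² = ((¾)*5² + 16)² = ((¾)*25 + 16)² = (75/4 + 16)² = (139/4)² = 19321/16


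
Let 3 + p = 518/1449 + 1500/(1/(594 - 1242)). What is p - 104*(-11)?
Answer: -200967739/207 ≈ -9.7086e+5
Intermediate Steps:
p = -201204547/207 (p = -3 + (518/1449 + 1500/(1/(594 - 1242))) = -3 + (518*(1/1449) + 1500/(1/(-648))) = -3 + (74/207 + 1500/(-1/648)) = -3 + (74/207 + 1500*(-648)) = -3 + (74/207 - 972000) = -3 - 201203926/207 = -201204547/207 ≈ -9.7200e+5)
p - 104*(-11) = -201204547/207 - 104*(-11) = -201204547/207 - 1*(-1144) = -201204547/207 + 1144 = -200967739/207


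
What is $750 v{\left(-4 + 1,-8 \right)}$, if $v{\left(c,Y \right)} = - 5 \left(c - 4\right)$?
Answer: $26250$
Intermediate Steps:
$v{\left(c,Y \right)} = 20 - 5 c$ ($v{\left(c,Y \right)} = - 5 \left(-4 + c\right) = 20 - 5 c$)
$750 v{\left(-4 + 1,-8 \right)} = 750 \left(20 - 5 \left(-4 + 1\right)\right) = 750 \left(20 - -15\right) = 750 \left(20 + 15\right) = 750 \cdot 35 = 26250$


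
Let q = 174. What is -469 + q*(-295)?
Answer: -51799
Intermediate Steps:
-469 + q*(-295) = -469 + 174*(-295) = -469 - 51330 = -51799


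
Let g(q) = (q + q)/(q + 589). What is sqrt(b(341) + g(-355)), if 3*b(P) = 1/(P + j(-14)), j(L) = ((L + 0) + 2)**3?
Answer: 2*I*sqrt(2219724286)/54093 ≈ 1.742*I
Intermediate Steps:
j(L) = (2 + L)**3 (j(L) = (L + 2)**3 = (2 + L)**3)
g(q) = 2*q/(589 + q) (g(q) = (2*q)/(589 + q) = 2*q/(589 + q))
b(P) = 1/(3*(-1728 + P)) (b(P) = 1/(3*(P + (2 - 14)**3)) = 1/(3*(P + (-12)**3)) = 1/(3*(P - 1728)) = 1/(3*(-1728 + P)))
sqrt(b(341) + g(-355)) = sqrt(1/(3*(-1728 + 341)) + 2*(-355)/(589 - 355)) = sqrt((1/3)/(-1387) + 2*(-355)/234) = sqrt((1/3)*(-1/1387) + 2*(-355)*(1/234)) = sqrt(-1/4161 - 355/117) = sqrt(-492424/162279) = 2*I*sqrt(2219724286)/54093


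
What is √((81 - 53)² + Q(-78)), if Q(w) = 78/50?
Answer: √19639/5 ≈ 28.028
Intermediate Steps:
Q(w) = 39/25 (Q(w) = 78*(1/50) = 39/25)
√((81 - 53)² + Q(-78)) = √((81 - 53)² + 39/25) = √(28² + 39/25) = √(784 + 39/25) = √(19639/25) = √19639/5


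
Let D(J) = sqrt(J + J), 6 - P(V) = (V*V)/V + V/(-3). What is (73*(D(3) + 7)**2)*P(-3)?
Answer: 32120 + 8176*sqrt(6) ≈ 52147.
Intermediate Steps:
P(V) = 6 - 2*V/3 (P(V) = 6 - ((V*V)/V + V/(-3)) = 6 - (V**2/V + V*(-1/3)) = 6 - (V - V/3) = 6 - 2*V/3)
D(J) = sqrt(2)*sqrt(J) (D(J) = sqrt(2*J) = sqrt(2)*sqrt(J))
(73*(D(3) + 7)**2)*P(-3) = (73*(sqrt(2)*sqrt(3) + 7)**2)*(6 - 2/3*(-3)) = (73*(sqrt(6) + 7)**2)*(6 + 2) = (73*(7 + sqrt(6))**2)*8 = 584*(7 + sqrt(6))**2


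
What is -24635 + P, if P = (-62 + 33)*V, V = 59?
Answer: -26346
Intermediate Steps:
P = -1711 (P = (-62 + 33)*59 = -29*59 = -1711)
-24635 + P = -24635 - 1711 = -26346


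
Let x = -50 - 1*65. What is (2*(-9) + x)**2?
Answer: 17689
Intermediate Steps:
x = -115 (x = -50 - 65 = -115)
(2*(-9) + x)**2 = (2*(-9) - 115)**2 = (-18 - 115)**2 = (-133)**2 = 17689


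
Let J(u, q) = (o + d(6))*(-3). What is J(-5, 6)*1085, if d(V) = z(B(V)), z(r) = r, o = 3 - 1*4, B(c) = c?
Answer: -16275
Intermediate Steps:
o = -1 (o = 3 - 4 = -1)
d(V) = V
J(u, q) = -15 (J(u, q) = (-1 + 6)*(-3) = 5*(-3) = -15)
J(-5, 6)*1085 = -15*1085 = -16275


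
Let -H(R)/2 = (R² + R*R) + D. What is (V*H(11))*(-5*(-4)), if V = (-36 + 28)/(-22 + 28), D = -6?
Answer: 37760/3 ≈ 12587.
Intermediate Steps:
V = -4/3 (V = -8/6 = -8*⅙ = -4/3 ≈ -1.3333)
H(R) = 12 - 4*R² (H(R) = -2*((R² + R*R) - 6) = -2*((R² + R²) - 6) = -2*(2*R² - 6) = -2*(-6 + 2*R²) = 12 - 4*R²)
(V*H(11))*(-5*(-4)) = (-4*(12 - 4*11²)/3)*(-5*(-4)) = -4*(12 - 4*121)/3*20 = -4*(12 - 484)/3*20 = -4/3*(-472)*20 = (1888/3)*20 = 37760/3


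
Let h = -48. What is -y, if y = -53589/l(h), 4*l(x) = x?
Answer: -17863/4 ≈ -4465.8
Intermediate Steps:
l(x) = x/4
y = 17863/4 (y = -53589/((¼)*(-48)) = -53589/(-12) = -53589*(-1/12) = 17863/4 ≈ 4465.8)
-y = -1*17863/4 = -17863/4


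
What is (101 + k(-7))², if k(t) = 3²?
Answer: 12100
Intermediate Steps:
k(t) = 9
(101 + k(-7))² = (101 + 9)² = 110² = 12100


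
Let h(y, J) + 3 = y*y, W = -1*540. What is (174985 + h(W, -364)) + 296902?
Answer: 763484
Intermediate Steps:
W = -540
h(y, J) = -3 + y² (h(y, J) = -3 + y*y = -3 + y²)
(174985 + h(W, -364)) + 296902 = (174985 + (-3 + (-540)²)) + 296902 = (174985 + (-3 + 291600)) + 296902 = (174985 + 291597) + 296902 = 466582 + 296902 = 763484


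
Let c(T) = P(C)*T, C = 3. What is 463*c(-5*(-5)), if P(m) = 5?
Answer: 57875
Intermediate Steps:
c(T) = 5*T
463*c(-5*(-5)) = 463*(5*(-5*(-5))) = 463*(5*25) = 463*125 = 57875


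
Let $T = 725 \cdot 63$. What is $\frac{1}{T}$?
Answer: $\frac{1}{45675} \approx 2.1894 \cdot 10^{-5}$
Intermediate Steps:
$T = 45675$
$\frac{1}{T} = \frac{1}{45675}$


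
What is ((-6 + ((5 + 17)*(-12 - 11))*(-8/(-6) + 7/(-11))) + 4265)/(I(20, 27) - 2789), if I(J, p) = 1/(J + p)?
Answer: -550793/393246 ≈ -1.4006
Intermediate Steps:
((-6 + ((5 + 17)*(-12 - 11))*(-8/(-6) + 7/(-11))) + 4265)/(I(20, 27) - 2789) = ((-6 + ((5 + 17)*(-12 - 11))*(-8/(-6) + 7/(-11))) + 4265)/(1/(20 + 27) - 2789) = ((-6 + (22*(-23))*(-8*(-1/6) + 7*(-1/11))) + 4265)/(1/47 - 2789) = ((-6 - 506*(4/3 - 7/11)) + 4265)/(1/47 - 2789) = ((-6 - 506*23/33) + 4265)/(-131082/47) = ((-6 - 1058/3) + 4265)*(-47/131082) = (-1076/3 + 4265)*(-47/131082) = (11719/3)*(-47/131082) = -550793/393246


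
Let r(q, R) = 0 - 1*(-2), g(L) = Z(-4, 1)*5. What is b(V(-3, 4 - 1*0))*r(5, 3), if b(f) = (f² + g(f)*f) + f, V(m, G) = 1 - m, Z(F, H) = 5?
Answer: 240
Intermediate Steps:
g(L) = 25 (g(L) = 5*5 = 25)
b(f) = f² + 26*f (b(f) = (f² + 25*f) + f = f² + 26*f)
r(q, R) = 2 (r(q, R) = 0 + 2 = 2)
b(V(-3, 4 - 1*0))*r(5, 3) = ((1 - 1*(-3))*(26 + (1 - 1*(-3))))*2 = ((1 + 3)*(26 + (1 + 3)))*2 = (4*(26 + 4))*2 = (4*30)*2 = 120*2 = 240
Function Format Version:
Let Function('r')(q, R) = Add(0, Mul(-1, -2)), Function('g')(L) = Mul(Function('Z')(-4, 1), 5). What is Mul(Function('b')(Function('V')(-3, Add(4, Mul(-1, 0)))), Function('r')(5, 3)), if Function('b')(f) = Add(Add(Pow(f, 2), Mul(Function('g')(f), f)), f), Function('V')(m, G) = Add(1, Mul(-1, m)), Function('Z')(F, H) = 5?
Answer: 240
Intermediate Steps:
Function('g')(L) = 25 (Function('g')(L) = Mul(5, 5) = 25)
Function('b')(f) = Add(Pow(f, 2), Mul(26, f)) (Function('b')(f) = Add(Add(Pow(f, 2), Mul(25, f)), f) = Add(Pow(f, 2), Mul(26, f)))
Function('r')(q, R) = 2 (Function('r')(q, R) = Add(0, 2) = 2)
Mul(Function('b')(Function('V')(-3, Add(4, Mul(-1, 0)))), Function('r')(5, 3)) = Mul(Mul(Add(1, Mul(-1, -3)), Add(26, Add(1, Mul(-1, -3)))), 2) = Mul(Mul(Add(1, 3), Add(26, Add(1, 3))), 2) = Mul(Mul(4, Add(26, 4)), 2) = Mul(Mul(4, 30), 2) = Mul(120, 2) = 240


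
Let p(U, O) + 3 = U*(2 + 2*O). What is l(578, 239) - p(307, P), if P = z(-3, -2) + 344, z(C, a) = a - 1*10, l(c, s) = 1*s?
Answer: -204220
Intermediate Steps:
l(c, s) = s
z(C, a) = -10 + a (z(C, a) = a - 10 = -10 + a)
P = 332 (P = (-10 - 2) + 344 = -12 + 344 = 332)
p(U, O) = -3 + U*(2 + 2*O)
l(578, 239) - p(307, P) = 239 - (-3 + 2*307 + 2*332*307) = 239 - (-3 + 614 + 203848) = 239 - 1*204459 = 239 - 204459 = -204220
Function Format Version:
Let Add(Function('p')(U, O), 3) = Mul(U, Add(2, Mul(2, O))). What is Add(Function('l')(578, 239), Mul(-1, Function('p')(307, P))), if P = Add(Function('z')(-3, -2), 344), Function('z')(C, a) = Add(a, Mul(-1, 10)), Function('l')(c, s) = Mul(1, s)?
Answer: -204220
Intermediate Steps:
Function('l')(c, s) = s
Function('z')(C, a) = Add(-10, a) (Function('z')(C, a) = Add(a, -10) = Add(-10, a))
P = 332 (P = Add(Add(-10, -2), 344) = Add(-12, 344) = 332)
Function('p')(U, O) = Add(-3, Mul(U, Add(2, Mul(2, O))))
Add(Function('l')(578, 239), Mul(-1, Function('p')(307, P))) = Add(239, Mul(-1, Add(-3, Mul(2, 307), Mul(2, 332, 307)))) = Add(239, Mul(-1, Add(-3, 614, 203848))) = Add(239, Mul(-1, 204459)) = Add(239, -204459) = -204220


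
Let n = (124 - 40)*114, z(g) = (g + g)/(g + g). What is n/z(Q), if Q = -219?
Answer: 9576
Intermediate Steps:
z(g) = 1 (z(g) = (2*g)/((2*g)) = (2*g)*(1/(2*g)) = 1)
n = 9576 (n = 84*114 = 9576)
n/z(Q) = 9576/1 = 9576*1 = 9576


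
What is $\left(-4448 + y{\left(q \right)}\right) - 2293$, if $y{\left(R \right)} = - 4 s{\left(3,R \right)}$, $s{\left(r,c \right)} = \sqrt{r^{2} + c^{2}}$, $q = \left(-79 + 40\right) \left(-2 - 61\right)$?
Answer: $-6741 - 12 \sqrt{670762} \approx -16569.0$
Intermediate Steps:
$q = 2457$ ($q = \left(-39\right) \left(-63\right) = 2457$)
$s{\left(r,c \right)} = \sqrt{c^{2} + r^{2}}$
$y{\left(R \right)} = - 4 \sqrt{9 + R^{2}}$ ($y{\left(R \right)} = - 4 \sqrt{R^{2} + 3^{2}} = - 4 \sqrt{R^{2} + 9} = - 4 \sqrt{9 + R^{2}}$)
$\left(-4448 + y{\left(q \right)}\right) - 2293 = \left(-4448 - 4 \sqrt{9 + 2457^{2}}\right) - 2293 = \left(-4448 - 4 \sqrt{9 + 6036849}\right) - 2293 = \left(-4448 - 4 \sqrt{6036858}\right) - 2293 = \left(-4448 - 4 \cdot 3 \sqrt{670762}\right) - 2293 = \left(-4448 - 12 \sqrt{670762}\right) - 2293 = -6741 - 12 \sqrt{670762}$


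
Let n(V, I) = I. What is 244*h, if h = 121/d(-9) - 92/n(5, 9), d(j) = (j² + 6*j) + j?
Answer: -854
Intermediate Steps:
d(j) = j² + 7*j
h = -7/2 (h = 121/((-9*(7 - 9))) - 92/9 = 121/((-9*(-2))) - 92*⅑ = 121/18 - 92/9 = -7/2 ≈ -3.5000)
244*h = 244*(-7/2) = -854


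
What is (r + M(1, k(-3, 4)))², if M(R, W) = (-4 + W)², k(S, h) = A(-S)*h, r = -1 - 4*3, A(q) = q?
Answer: 2601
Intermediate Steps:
r = -13 (r = -1 - 12 = -13)
k(S, h) = -S*h (k(S, h) = (-S)*h = -S*h)
(r + M(1, k(-3, 4)))² = (-13 + (-4 - 1*(-3)*4)²)² = (-13 + (-4 + 12)²)² = (-13 + 8²)² = (-13 + 64)² = 51² = 2601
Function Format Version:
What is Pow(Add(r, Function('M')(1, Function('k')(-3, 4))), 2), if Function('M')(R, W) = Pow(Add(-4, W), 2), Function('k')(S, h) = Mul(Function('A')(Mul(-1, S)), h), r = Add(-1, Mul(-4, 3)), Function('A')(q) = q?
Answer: 2601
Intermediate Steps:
r = -13 (r = Add(-1, -12) = -13)
Function('k')(S, h) = Mul(-1, S, h) (Function('k')(S, h) = Mul(Mul(-1, S), h) = Mul(-1, S, h))
Pow(Add(r, Function('M')(1, Function('k')(-3, 4))), 2) = Pow(Add(-13, Pow(Add(-4, Mul(-1, -3, 4)), 2)), 2) = Pow(Add(-13, Pow(Add(-4, 12), 2)), 2) = Pow(Add(-13, Pow(8, 2)), 2) = Pow(Add(-13, 64), 2) = Pow(51, 2) = 2601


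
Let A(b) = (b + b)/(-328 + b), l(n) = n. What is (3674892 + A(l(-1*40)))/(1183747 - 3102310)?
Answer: -84522521/44126949 ≈ -1.9154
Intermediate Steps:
A(b) = 2*b/(-328 + b) (A(b) = (2*b)/(-328 + b) = 2*b/(-328 + b))
(3674892 + A(l(-1*40)))/(1183747 - 3102310) = (3674892 + 2*(-1*40)/(-328 - 1*40))/(1183747 - 3102310) = (3674892 + 2*(-40)/(-328 - 40))/(-1918563) = (3674892 + 2*(-40)/(-368))*(-1/1918563) = (3674892 + 2*(-40)*(-1/368))*(-1/1918563) = (3674892 + 5/23)*(-1/1918563) = (84522521/23)*(-1/1918563) = -84522521/44126949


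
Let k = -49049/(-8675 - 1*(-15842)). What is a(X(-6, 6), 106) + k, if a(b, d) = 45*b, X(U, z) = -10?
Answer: -3274199/7167 ≈ -456.84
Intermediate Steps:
k = -49049/7167 (k = -49049/(-8675 + 15842) = -49049/7167 ≈ -6.8437)
a(X(-6, 6), 106) + k = 45*(-10) - 49049/7167 = -450 - 49049/7167 = -3274199/7167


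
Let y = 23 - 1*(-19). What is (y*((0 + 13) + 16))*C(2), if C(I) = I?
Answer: 2436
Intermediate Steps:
y = 42 (y = 23 + 19 = 42)
(y*((0 + 13) + 16))*C(2) = (42*((0 + 13) + 16))*2 = (42*(13 + 16))*2 = (42*29)*2 = 1218*2 = 2436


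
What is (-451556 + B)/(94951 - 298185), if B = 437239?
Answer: 14317/203234 ≈ 0.070446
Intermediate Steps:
(-451556 + B)/(94951 - 298185) = (-451556 + 437239)/(94951 - 298185) = -14317/(-203234) = -14317*(-1/203234) = 14317/203234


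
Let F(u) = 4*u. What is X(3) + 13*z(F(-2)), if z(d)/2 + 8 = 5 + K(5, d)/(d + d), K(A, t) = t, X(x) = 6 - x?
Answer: -62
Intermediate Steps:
z(d) = -5 (z(d) = -16 + 2*(5 + d/(d + d)) = -16 + 2*(5 + d/((2*d))) = -16 + 2*(5 + (1/(2*d))*d) = -16 + 2*(5 + ½) = -16 + 2*(11/2) = -16 + 11 = -5)
X(3) + 13*z(F(-2)) = (6 - 1*3) + 13*(-5) = (6 - 3) - 65 = 3 - 65 = -62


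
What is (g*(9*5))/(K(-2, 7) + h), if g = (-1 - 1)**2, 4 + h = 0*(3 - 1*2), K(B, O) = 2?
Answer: -90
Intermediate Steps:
h = -4 (h = -4 + 0*(3 - 1*2) = -4 + 0*(3 - 2) = -4 + 0*1 = -4 + 0 = -4)
g = 4 (g = (-2)**2 = 4)
(g*(9*5))/(K(-2, 7) + h) = (4*(9*5))/(2 - 4) = (4*45)/(-2) = 180*(-1/2) = -90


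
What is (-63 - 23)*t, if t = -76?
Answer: 6536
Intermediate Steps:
(-63 - 23)*t = (-63 - 23)*(-76) = -86*(-76) = 6536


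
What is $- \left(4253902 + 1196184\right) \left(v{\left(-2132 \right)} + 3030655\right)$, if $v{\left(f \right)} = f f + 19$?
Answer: $-41290385644428$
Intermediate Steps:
$v{\left(f \right)} = 19 + f^{2}$ ($v{\left(f \right)} = f^{2} + 19 = 19 + f^{2}$)
$- \left(4253902 + 1196184\right) \left(v{\left(-2132 \right)} + 3030655\right) = - \left(4253902 + 1196184\right) \left(\left(19 + \left(-2132\right)^{2}\right) + 3030655\right) = - 5450086 \left(\left(19 + 4545424\right) + 3030655\right) = - 5450086 \left(4545443 + 3030655\right) = - 5450086 \cdot 7576098 = \left(-1\right) 41290385644428 = -41290385644428$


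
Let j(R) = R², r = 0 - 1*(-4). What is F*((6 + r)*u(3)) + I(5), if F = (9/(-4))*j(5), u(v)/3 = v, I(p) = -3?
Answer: -10131/2 ≈ -5065.5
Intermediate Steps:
u(v) = 3*v
r = 4 (r = 0 + 4 = 4)
F = -225/4 (F = (9/(-4))*5² = (9*(-¼))*25 = -9/4*25 = -225/4 ≈ -56.250)
F*((6 + r)*u(3)) + I(5) = -225*(6 + 4)*3*3/4 - 3 = -1125*9/2 - 3 = -225/4*90 - 3 = -10125/2 - 3 = -10131/2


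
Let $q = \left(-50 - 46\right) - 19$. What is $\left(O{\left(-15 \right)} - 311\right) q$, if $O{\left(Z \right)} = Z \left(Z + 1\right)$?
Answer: $11615$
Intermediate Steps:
$O{\left(Z \right)} = Z \left(1 + Z\right)$
$q = -115$ ($q = -96 - 19 = -115$)
$\left(O{\left(-15 \right)} - 311\right) q = \left(- 15 \left(1 - 15\right) - 311\right) \left(-115\right) = \left(\left(-15\right) \left(-14\right) - 311\right) \left(-115\right) = \left(210 - 311\right) \left(-115\right) = \left(-101\right) \left(-115\right) = 11615$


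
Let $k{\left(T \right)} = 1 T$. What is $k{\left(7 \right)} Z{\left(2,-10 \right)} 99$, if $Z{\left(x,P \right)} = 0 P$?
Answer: $0$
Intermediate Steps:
$k{\left(T \right)} = T$
$Z{\left(x,P \right)} = 0$
$k{\left(7 \right)} Z{\left(2,-10 \right)} 99 = 7 \cdot 0 \cdot 99 = 0 \cdot 99 = 0$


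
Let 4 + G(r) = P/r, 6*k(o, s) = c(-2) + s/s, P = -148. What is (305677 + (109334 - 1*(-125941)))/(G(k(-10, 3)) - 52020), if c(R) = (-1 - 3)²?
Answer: -1149523/110662 ≈ -10.388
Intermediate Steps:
c(R) = 16 (c(R) = (-4)² = 16)
k(o, s) = 17/6 (k(o, s) = (16 + s/s)/6 = (16 + 1)/6 = (⅙)*17 = 17/6)
G(r) = -4 - 148/r
(305677 + (109334 - 1*(-125941)))/(G(k(-10, 3)) - 52020) = (305677 + (109334 - 1*(-125941)))/((-4 - 148/17/6) - 52020) = (305677 + (109334 + 125941))/((-4 - 148*6/17) - 52020) = (305677 + 235275)/((-4 - 888/17) - 52020) = 540952/(-956/17 - 52020) = 540952/(-885296/17) = 540952*(-17/885296) = -1149523/110662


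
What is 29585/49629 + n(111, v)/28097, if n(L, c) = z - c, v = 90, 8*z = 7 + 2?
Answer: 6614711741/11155408104 ≈ 0.59296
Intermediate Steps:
z = 9/8 (z = (7 + 2)/8 = (1/8)*9 = 9/8 ≈ 1.1250)
n(L, c) = 9/8 - c
29585/49629 + n(111, v)/28097 = 29585/49629 + (9/8 - 1*90)/28097 = 29585*(1/49629) + (9/8 - 90)*(1/28097) = 29585/49629 - 711/8*1/28097 = 29585/49629 - 711/224776 = 6614711741/11155408104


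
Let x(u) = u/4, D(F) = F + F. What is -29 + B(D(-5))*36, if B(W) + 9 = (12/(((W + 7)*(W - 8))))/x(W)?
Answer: -1781/5 ≈ -356.20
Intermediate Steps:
D(F) = 2*F
x(u) = u/4 (x(u) = u*(¼) = u/4)
B(W) = -9 + 48/(W*(-8 + W)*(7 + W)) (B(W) = -9 + (12/(((W + 7)*(W - 8))))/((W/4)) = -9 + (12/(((7 + W)*(-8 + W))))*(4/W) = -9 + (12/(((-8 + W)*(7 + W))))*(4/W) = -9 + (12*(1/((-8 + W)*(7 + W))))*(4/W) = -9 + (12/((-8 + W)*(7 + W)))*(4/W) = -9 + 48/(W*(-8 + W)*(7 + W)))
-29 + B(D(-5))*36 = -29 + (3*(-16 - 336*(-5) - 3*(2*(-5))² + 3*(2*(-5))³)/(((2*(-5)))*(56 + 2*(-5) - (2*(-5))²)))*36 = -29 + (3*(-16 - 168*(-10) - 3*(-10)² + 3*(-10)³)/(-10*(56 - 10 - 1*(-10)²)))*36 = -29 + (3*(-⅒)*(-16 + 1680 - 3*100 + 3*(-1000))/(56 - 10 - 1*100))*36 = -29 + (3*(-⅒)*(-16 + 1680 - 300 - 3000)/(56 - 10 - 100))*36 = -29 + (3*(-⅒)*(-1636)/(-54))*36 = -29 + (3*(-⅒)*(-1/54)*(-1636))*36 = -29 - 409/45*36 = -29 - 1636/5 = -1781/5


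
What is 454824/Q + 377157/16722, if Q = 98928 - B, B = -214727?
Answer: 41967581921/1748312970 ≈ 24.005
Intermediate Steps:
Q = 313655 (Q = 98928 - 1*(-214727) = 98928 + 214727 = 313655)
454824/Q + 377157/16722 = 454824/313655 + 377157/16722 = 454824*(1/313655) + 377157*(1/16722) = 454824/313655 + 125719/5574 = 41967581921/1748312970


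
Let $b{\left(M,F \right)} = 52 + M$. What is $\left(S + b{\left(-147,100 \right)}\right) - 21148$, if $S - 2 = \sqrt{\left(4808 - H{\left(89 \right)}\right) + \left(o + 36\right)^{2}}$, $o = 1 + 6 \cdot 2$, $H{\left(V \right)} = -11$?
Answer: $-21241 + 38 \sqrt{5} \approx -21156.0$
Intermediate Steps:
$o = 13$ ($o = 1 + 12 = 13$)
$S = 2 + 38 \sqrt{5}$ ($S = 2 + \sqrt{\left(4808 - -11\right) + \left(13 + 36\right)^{2}} = 2 + \sqrt{\left(4808 + 11\right) + 49^{2}} = 2 + \sqrt{4819 + 2401} = 2 + \sqrt{7220} = 2 + 38 \sqrt{5} \approx 86.971$)
$\left(S + b{\left(-147,100 \right)}\right) - 21148 = \left(\left(2 + 38 \sqrt{5}\right) + \left(52 - 147\right)\right) - 21148 = \left(\left(2 + 38 \sqrt{5}\right) - 95\right) - 21148 = \left(-93 + 38 \sqrt{5}\right) - 21148 = -21241 + 38 \sqrt{5}$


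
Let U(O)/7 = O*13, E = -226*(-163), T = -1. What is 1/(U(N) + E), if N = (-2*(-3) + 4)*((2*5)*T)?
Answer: 1/27738 ≈ 3.6052e-5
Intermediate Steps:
N = -100 (N = (-2*(-3) + 4)*((2*5)*(-1)) = (6 + 4)*(10*(-1)) = 10*(-10) = -100)
E = 36838
U(O) = 91*O (U(O) = 7*(O*13) = 7*(13*O) = 91*O)
1/(U(N) + E) = 1/(91*(-100) + 36838) = 1/(-9100 + 36838) = 1/27738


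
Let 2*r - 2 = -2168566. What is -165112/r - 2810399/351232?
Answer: -1494636215267/190417267712 ≈ -7.8493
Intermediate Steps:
r = -1084282 (r = 1 + (1/2)*(-2168566) = 1 - 1084283 = -1084282)
-165112/r - 2810399/351232 = -165112/(-1084282) - 2810399/351232 = -165112*(-1/1084282) - 2810399*1/351232 = 82556/542141 - 2810399/351232 = -1494636215267/190417267712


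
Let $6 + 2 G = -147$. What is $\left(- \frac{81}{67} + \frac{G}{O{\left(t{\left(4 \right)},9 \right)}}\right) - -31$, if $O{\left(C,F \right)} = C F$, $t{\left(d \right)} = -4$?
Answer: $\frac{17107}{536} \approx 31.916$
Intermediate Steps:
$G = - \frac{153}{2}$ ($G = -3 + \frac{1}{2} \left(-147\right) = -3 - \frac{147}{2} = - \frac{153}{2} \approx -76.5$)
$\left(- \frac{81}{67} + \frac{G}{O{\left(t{\left(4 \right)},9 \right)}}\right) - -31 = \left(- \frac{81}{67} - \frac{153}{2 \left(\left(-4\right) 9\right)}\right) - -31 = \left(\left(-81\right) \frac{1}{67} - \frac{153}{2 \left(-36\right)}\right) + 31 = \left(- \frac{81}{67} - - \frac{17}{8}\right) + 31 = \left(- \frac{81}{67} + \frac{17}{8}\right) + 31 = \frac{491}{536} + 31 = \frac{17107}{536}$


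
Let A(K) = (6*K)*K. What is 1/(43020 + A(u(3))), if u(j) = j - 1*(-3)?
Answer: 1/43236 ≈ 2.3129e-5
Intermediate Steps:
u(j) = 3 + j (u(j) = j + 3 = 3 + j)
A(K) = 6*K²
1/(43020 + A(u(3))) = 1/(43020 + 6*(3 + 3)²) = 1/(43020 + 6*6²) = 1/(43020 + 6*36) = 1/(43020 + 216) = 1/43236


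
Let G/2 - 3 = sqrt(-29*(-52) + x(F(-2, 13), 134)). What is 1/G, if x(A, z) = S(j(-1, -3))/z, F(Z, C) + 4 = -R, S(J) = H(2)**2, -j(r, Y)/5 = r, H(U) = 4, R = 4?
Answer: -201/200882 + sqrt(1692487)/100441 ≈ 0.011952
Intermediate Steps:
j(r, Y) = -5*r
S(J) = 16 (S(J) = 4**2 = 16)
F(Z, C) = -8 (F(Z, C) = -4 - 1*4 = -4 - 4 = -8)
x(A, z) = 16/z
G = 6 + 4*sqrt(1692487)/67 (G = 6 + 2*sqrt(-29*(-52) + 16/134) = 6 + 2*sqrt(1508 + 16*(1/134)) = 6 + 2*sqrt(1508 + 8/67) = 6 + 2*sqrt(101044/67) = 6 + 2*(2*sqrt(1692487)/67) = 6 + 4*sqrt(1692487)/67 ≈ 83.669)
1/G = 1/(6 + 4*sqrt(1692487)/67)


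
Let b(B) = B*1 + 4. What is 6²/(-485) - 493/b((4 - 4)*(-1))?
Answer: -239249/1940 ≈ -123.32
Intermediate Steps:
b(B) = 4 + B (b(B) = B + 4 = 4 + B)
6²/(-485) - 493/b((4 - 4)*(-1)) = 6²/(-485) - 493/(4 + (4 - 4)*(-1)) = 36*(-1/485) - 493/(4 + 0*(-1)) = -36/485 - 493/(4 + 0) = -36/485 - 493/4 = -239249/1940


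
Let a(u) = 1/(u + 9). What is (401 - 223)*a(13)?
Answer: 89/11 ≈ 8.0909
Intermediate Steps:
a(u) = 1/(9 + u)
(401 - 223)*a(13) = (401 - 223)/(9 + 13) = 178/22 = 178*(1/22) = 89/11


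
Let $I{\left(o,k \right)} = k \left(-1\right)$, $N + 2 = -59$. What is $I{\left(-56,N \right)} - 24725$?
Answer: $-24664$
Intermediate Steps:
$N = -61$ ($N = -2 - 59 = -61$)
$I{\left(o,k \right)} = - k$
$I{\left(-56,N \right)} - 24725 = \left(-1\right) \left(-61\right) - 24725 = 61 - 24725 = -24664$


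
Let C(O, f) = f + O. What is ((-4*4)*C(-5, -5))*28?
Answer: 4480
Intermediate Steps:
C(O, f) = O + f
((-4*4)*C(-5, -5))*28 = ((-4*4)*(-5 - 5))*28 = -16*(-10)*28 = 160*28 = 4480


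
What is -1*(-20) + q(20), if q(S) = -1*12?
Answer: 8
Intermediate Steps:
q(S) = -12
-1*(-20) + q(20) = -1*(-20) - 12 = 20 - 12 = 8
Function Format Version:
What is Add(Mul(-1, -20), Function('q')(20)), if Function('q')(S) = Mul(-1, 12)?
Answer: 8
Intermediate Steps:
Function('q')(S) = -12
Add(Mul(-1, -20), Function('q')(20)) = Add(Mul(-1, -20), -12) = Add(20, -12) = 8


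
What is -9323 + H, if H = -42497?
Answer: -51820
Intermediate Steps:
-9323 + H = -9323 - 42497 = -51820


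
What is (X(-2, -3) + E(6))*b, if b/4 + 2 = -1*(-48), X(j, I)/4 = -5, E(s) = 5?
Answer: -2760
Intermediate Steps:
X(j, I) = -20 (X(j, I) = 4*(-5) = -20)
b = 184 (b = -8 + 4*(-1*(-48)) = -8 + 4*48 = -8 + 192 = 184)
(X(-2, -3) + E(6))*b = (-20 + 5)*184 = -15*184 = -2760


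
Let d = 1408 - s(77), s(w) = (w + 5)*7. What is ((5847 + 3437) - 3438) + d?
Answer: 6680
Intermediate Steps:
s(w) = 35 + 7*w (s(w) = (5 + w)*7 = 35 + 7*w)
d = 834 (d = 1408 - (35 + 7*77) = 1408 - (35 + 539) = 1408 - 1*574 = 1408 - 574 = 834)
((5847 + 3437) - 3438) + d = ((5847 + 3437) - 3438) + 834 = (9284 - 3438) + 834 = 5846 + 834 = 6680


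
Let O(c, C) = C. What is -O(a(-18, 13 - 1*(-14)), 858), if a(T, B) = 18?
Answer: -858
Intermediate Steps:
-O(a(-18, 13 - 1*(-14)), 858) = -1*858 = -858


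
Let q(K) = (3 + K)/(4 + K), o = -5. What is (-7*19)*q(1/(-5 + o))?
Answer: -3857/39 ≈ -98.897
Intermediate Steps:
q(K) = (3 + K)/(4 + K)
(-7*19)*q(1/(-5 + o)) = (-7*19)*((3 + 1/(-5 - 5))/(4 + 1/(-5 - 5))) = -133*(3 + 1/(-10))/(4 + 1/(-10)) = -133*(3 - ⅒)/(4 - ⅒) = -133*29/(39/10*10) = -1330*29/(39*10) = -133*29/39 = -3857/39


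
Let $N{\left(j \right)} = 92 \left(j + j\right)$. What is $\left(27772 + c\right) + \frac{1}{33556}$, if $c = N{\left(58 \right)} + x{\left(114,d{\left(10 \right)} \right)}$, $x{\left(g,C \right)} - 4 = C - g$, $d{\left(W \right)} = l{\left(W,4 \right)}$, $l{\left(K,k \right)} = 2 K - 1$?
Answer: $\frac{1286973269}{33556} \approx 38353.0$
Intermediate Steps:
$l{\left(K,k \right)} = -1 + 2 K$
$d{\left(W \right)} = -1 + 2 W$
$x{\left(g,C \right)} = 4 + C - g$ ($x{\left(g,C \right)} = 4 + \left(C - g\right) = 4 + C - g$)
$N{\left(j \right)} = 184 j$ ($N{\left(j \right)} = 92 \cdot 2 j = 184 j$)
$c = 10581$ ($c = 184 \cdot 58 + \left(4 + \left(-1 + 2 \cdot 10\right) - 114\right) = 10672 + \left(4 + \left(-1 + 20\right) - 114\right) = 10672 + \left(4 + 19 - 114\right) = 10672 - 91 = 10581$)
$\left(27772 + c\right) + \frac{1}{33556} = \left(27772 + 10581\right) + \frac{1}{33556} = 38353 + \frac{1}{33556} = \frac{1286973269}{33556}$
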